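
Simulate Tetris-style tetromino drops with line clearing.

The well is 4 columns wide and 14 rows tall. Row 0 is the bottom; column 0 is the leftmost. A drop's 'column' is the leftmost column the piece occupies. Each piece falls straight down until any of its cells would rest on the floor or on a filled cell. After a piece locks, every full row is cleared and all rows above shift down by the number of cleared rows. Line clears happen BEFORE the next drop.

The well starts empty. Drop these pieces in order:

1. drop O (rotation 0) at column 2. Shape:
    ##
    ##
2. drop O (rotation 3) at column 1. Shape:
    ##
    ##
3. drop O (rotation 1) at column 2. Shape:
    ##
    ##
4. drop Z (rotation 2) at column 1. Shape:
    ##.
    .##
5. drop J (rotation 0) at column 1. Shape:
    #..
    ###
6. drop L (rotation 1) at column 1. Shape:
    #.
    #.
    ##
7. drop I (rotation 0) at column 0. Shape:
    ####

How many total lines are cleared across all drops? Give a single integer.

Answer: 1

Derivation:
Drop 1: O rot0 at col 2 lands with bottom-row=0; cleared 0 line(s) (total 0); column heights now [0 0 2 2], max=2
Drop 2: O rot3 at col 1 lands with bottom-row=2; cleared 0 line(s) (total 0); column heights now [0 4 4 2], max=4
Drop 3: O rot1 at col 2 lands with bottom-row=4; cleared 0 line(s) (total 0); column heights now [0 4 6 6], max=6
Drop 4: Z rot2 at col 1 lands with bottom-row=6; cleared 0 line(s) (total 0); column heights now [0 8 8 7], max=8
Drop 5: J rot0 at col 1 lands with bottom-row=8; cleared 0 line(s) (total 0); column heights now [0 10 9 9], max=10
Drop 6: L rot1 at col 1 lands with bottom-row=10; cleared 0 line(s) (total 0); column heights now [0 13 11 9], max=13
Drop 7: I rot0 at col 0 lands with bottom-row=13; cleared 1 line(s) (total 1); column heights now [0 13 11 9], max=13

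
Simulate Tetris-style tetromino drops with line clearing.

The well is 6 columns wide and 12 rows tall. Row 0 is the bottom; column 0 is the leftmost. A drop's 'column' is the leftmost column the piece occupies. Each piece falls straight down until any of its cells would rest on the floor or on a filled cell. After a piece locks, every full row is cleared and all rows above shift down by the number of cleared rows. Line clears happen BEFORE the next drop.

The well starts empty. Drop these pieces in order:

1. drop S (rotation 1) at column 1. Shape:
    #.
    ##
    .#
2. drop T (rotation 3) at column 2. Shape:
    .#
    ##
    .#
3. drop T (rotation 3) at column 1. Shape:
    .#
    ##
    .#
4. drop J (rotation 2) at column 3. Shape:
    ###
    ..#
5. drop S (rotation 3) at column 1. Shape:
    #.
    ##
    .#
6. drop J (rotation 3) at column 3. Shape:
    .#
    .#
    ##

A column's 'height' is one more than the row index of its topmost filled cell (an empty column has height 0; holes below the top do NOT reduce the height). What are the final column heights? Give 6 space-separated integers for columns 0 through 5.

Answer: 0 9 8 6 8 5

Derivation:
Drop 1: S rot1 at col 1 lands with bottom-row=0; cleared 0 line(s) (total 0); column heights now [0 3 2 0 0 0], max=3
Drop 2: T rot3 at col 2 lands with bottom-row=1; cleared 0 line(s) (total 0); column heights now [0 3 3 4 0 0], max=4
Drop 3: T rot3 at col 1 lands with bottom-row=3; cleared 0 line(s) (total 0); column heights now [0 5 6 4 0 0], max=6
Drop 4: J rot2 at col 3 lands with bottom-row=3; cleared 0 line(s) (total 0); column heights now [0 5 6 5 5 5], max=6
Drop 5: S rot3 at col 1 lands with bottom-row=6; cleared 0 line(s) (total 0); column heights now [0 9 8 5 5 5], max=9
Drop 6: J rot3 at col 3 lands with bottom-row=5; cleared 0 line(s) (total 0); column heights now [0 9 8 6 8 5], max=9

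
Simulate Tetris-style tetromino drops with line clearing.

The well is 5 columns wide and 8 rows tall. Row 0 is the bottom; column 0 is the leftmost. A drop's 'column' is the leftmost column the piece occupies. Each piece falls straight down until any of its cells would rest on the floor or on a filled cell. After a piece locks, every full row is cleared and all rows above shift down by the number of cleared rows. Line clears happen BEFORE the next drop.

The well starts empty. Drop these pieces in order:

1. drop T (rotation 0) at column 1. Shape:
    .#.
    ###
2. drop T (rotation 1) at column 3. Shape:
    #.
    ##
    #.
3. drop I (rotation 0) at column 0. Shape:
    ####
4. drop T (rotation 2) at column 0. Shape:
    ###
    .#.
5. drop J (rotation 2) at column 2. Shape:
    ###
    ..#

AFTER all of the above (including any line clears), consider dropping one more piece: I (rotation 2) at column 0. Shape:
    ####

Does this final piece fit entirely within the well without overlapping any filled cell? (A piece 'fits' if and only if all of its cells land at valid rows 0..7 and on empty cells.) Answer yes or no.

Answer: no

Derivation:
Drop 1: T rot0 at col 1 lands with bottom-row=0; cleared 0 line(s) (total 0); column heights now [0 1 2 1 0], max=2
Drop 2: T rot1 at col 3 lands with bottom-row=1; cleared 0 line(s) (total 0); column heights now [0 1 2 4 3], max=4
Drop 3: I rot0 at col 0 lands with bottom-row=4; cleared 0 line(s) (total 0); column heights now [5 5 5 5 3], max=5
Drop 4: T rot2 at col 0 lands with bottom-row=5; cleared 0 line(s) (total 0); column heights now [7 7 7 5 3], max=7
Drop 5: J rot2 at col 2 lands with bottom-row=6; cleared 0 line(s) (total 0); column heights now [7 7 8 8 8], max=8
Test piece I rot2 at col 0 (width 4): heights before test = [7 7 8 8 8]; fits = False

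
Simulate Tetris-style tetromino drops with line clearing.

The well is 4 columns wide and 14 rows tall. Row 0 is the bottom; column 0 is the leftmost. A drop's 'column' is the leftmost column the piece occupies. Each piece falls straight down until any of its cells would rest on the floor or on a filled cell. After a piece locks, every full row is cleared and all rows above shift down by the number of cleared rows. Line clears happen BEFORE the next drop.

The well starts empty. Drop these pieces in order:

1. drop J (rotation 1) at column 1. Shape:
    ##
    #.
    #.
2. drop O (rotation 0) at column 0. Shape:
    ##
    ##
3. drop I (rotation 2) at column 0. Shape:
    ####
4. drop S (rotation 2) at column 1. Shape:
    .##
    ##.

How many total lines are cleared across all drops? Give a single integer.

Drop 1: J rot1 at col 1 lands with bottom-row=0; cleared 0 line(s) (total 0); column heights now [0 3 3 0], max=3
Drop 2: O rot0 at col 0 lands with bottom-row=3; cleared 0 line(s) (total 0); column heights now [5 5 3 0], max=5
Drop 3: I rot2 at col 0 lands with bottom-row=5; cleared 1 line(s) (total 1); column heights now [5 5 3 0], max=5
Drop 4: S rot2 at col 1 lands with bottom-row=5; cleared 0 line(s) (total 1); column heights now [5 6 7 7], max=7

Answer: 1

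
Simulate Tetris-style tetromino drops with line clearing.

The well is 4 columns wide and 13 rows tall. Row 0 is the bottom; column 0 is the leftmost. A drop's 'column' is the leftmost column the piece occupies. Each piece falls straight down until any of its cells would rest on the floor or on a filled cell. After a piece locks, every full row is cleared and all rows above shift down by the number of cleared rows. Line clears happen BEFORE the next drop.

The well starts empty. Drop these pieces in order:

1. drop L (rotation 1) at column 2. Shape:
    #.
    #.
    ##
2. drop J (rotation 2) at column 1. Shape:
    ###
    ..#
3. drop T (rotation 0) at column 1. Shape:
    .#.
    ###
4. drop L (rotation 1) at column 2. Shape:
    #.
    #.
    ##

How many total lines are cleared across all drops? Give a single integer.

Drop 1: L rot1 at col 2 lands with bottom-row=0; cleared 0 line(s) (total 0); column heights now [0 0 3 1], max=3
Drop 2: J rot2 at col 1 lands with bottom-row=2; cleared 0 line(s) (total 0); column heights now [0 4 4 4], max=4
Drop 3: T rot0 at col 1 lands with bottom-row=4; cleared 0 line(s) (total 0); column heights now [0 5 6 5], max=6
Drop 4: L rot1 at col 2 lands with bottom-row=6; cleared 0 line(s) (total 0); column heights now [0 5 9 7], max=9

Answer: 0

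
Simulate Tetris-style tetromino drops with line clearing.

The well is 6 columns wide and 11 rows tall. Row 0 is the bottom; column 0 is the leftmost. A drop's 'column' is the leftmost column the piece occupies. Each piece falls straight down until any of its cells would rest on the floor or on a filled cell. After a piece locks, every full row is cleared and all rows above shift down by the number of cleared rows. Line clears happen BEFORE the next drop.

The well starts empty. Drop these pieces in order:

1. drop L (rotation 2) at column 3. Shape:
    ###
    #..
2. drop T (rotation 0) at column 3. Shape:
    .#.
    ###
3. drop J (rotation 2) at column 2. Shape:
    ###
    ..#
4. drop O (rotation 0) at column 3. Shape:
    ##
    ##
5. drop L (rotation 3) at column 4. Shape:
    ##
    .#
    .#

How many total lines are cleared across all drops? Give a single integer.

Drop 1: L rot2 at col 3 lands with bottom-row=0; cleared 0 line(s) (total 0); column heights now [0 0 0 2 2 2], max=2
Drop 2: T rot0 at col 3 lands with bottom-row=2; cleared 0 line(s) (total 0); column heights now [0 0 0 3 4 3], max=4
Drop 3: J rot2 at col 2 lands with bottom-row=4; cleared 0 line(s) (total 0); column heights now [0 0 6 6 6 3], max=6
Drop 4: O rot0 at col 3 lands with bottom-row=6; cleared 0 line(s) (total 0); column heights now [0 0 6 8 8 3], max=8
Drop 5: L rot3 at col 4 lands with bottom-row=6; cleared 0 line(s) (total 0); column heights now [0 0 6 8 9 9], max=9

Answer: 0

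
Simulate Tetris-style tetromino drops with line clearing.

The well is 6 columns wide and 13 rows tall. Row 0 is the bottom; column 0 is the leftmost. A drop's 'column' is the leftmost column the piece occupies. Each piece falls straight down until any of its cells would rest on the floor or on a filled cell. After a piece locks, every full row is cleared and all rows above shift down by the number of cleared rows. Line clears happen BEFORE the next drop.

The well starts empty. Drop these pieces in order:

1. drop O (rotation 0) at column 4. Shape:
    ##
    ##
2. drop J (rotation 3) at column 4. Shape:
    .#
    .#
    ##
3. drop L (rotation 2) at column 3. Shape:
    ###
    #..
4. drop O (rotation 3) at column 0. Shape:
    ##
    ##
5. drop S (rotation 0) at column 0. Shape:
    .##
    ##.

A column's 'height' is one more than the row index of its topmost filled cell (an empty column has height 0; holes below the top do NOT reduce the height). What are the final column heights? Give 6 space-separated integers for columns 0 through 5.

Answer: 3 4 4 6 6 6

Derivation:
Drop 1: O rot0 at col 4 lands with bottom-row=0; cleared 0 line(s) (total 0); column heights now [0 0 0 0 2 2], max=2
Drop 2: J rot3 at col 4 lands with bottom-row=2; cleared 0 line(s) (total 0); column heights now [0 0 0 0 3 5], max=5
Drop 3: L rot2 at col 3 lands with bottom-row=4; cleared 0 line(s) (total 0); column heights now [0 0 0 6 6 6], max=6
Drop 4: O rot3 at col 0 lands with bottom-row=0; cleared 0 line(s) (total 0); column heights now [2 2 0 6 6 6], max=6
Drop 5: S rot0 at col 0 lands with bottom-row=2; cleared 0 line(s) (total 0); column heights now [3 4 4 6 6 6], max=6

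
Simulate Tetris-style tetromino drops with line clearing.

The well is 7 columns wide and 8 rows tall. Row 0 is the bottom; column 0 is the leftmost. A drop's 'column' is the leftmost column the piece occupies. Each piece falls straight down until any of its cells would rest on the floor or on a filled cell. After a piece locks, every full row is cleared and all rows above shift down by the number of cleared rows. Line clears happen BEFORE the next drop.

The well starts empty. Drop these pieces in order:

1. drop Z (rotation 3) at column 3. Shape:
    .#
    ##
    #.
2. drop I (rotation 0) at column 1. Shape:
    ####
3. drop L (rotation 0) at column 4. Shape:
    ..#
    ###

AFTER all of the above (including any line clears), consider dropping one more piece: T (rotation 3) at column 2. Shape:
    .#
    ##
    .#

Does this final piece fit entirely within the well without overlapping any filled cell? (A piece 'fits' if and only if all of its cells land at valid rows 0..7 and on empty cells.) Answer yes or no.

Drop 1: Z rot3 at col 3 lands with bottom-row=0; cleared 0 line(s) (total 0); column heights now [0 0 0 2 3 0 0], max=3
Drop 2: I rot0 at col 1 lands with bottom-row=3; cleared 0 line(s) (total 0); column heights now [0 4 4 4 4 0 0], max=4
Drop 3: L rot0 at col 4 lands with bottom-row=4; cleared 0 line(s) (total 0); column heights now [0 4 4 4 5 5 6], max=6
Test piece T rot3 at col 2 (width 2): heights before test = [0 4 4 4 5 5 6]; fits = True

Answer: yes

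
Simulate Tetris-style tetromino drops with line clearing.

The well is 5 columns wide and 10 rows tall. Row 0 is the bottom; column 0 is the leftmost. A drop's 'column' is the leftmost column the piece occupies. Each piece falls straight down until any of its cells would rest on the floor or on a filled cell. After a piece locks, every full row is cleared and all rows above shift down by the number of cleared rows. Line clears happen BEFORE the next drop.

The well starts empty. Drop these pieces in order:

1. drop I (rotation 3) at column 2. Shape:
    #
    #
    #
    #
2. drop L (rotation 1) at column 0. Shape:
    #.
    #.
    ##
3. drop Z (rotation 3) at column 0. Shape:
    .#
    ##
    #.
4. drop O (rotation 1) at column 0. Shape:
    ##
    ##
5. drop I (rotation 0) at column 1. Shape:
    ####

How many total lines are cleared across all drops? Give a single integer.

Answer: 0

Derivation:
Drop 1: I rot3 at col 2 lands with bottom-row=0; cleared 0 line(s) (total 0); column heights now [0 0 4 0 0], max=4
Drop 2: L rot1 at col 0 lands with bottom-row=0; cleared 0 line(s) (total 0); column heights now [3 1 4 0 0], max=4
Drop 3: Z rot3 at col 0 lands with bottom-row=3; cleared 0 line(s) (total 0); column heights now [5 6 4 0 0], max=6
Drop 4: O rot1 at col 0 lands with bottom-row=6; cleared 0 line(s) (total 0); column heights now [8 8 4 0 0], max=8
Drop 5: I rot0 at col 1 lands with bottom-row=8; cleared 0 line(s) (total 0); column heights now [8 9 9 9 9], max=9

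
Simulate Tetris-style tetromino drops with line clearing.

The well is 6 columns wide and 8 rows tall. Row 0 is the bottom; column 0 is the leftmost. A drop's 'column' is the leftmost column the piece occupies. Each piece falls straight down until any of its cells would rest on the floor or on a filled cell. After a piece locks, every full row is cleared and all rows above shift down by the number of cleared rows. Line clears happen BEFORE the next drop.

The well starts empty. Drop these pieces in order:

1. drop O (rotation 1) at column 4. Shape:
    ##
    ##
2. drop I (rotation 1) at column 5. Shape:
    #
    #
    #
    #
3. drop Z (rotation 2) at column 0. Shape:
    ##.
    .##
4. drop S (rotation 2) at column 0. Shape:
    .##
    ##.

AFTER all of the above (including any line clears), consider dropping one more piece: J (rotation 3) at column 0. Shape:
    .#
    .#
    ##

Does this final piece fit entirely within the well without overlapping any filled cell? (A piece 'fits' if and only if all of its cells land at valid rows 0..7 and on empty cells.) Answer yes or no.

Drop 1: O rot1 at col 4 lands with bottom-row=0; cleared 0 line(s) (total 0); column heights now [0 0 0 0 2 2], max=2
Drop 2: I rot1 at col 5 lands with bottom-row=2; cleared 0 line(s) (total 0); column heights now [0 0 0 0 2 6], max=6
Drop 3: Z rot2 at col 0 lands with bottom-row=0; cleared 0 line(s) (total 0); column heights now [2 2 1 0 2 6], max=6
Drop 4: S rot2 at col 0 lands with bottom-row=2; cleared 0 line(s) (total 0); column heights now [3 4 4 0 2 6], max=6
Test piece J rot3 at col 0 (width 2): heights before test = [3 4 4 0 2 6]; fits = True

Answer: yes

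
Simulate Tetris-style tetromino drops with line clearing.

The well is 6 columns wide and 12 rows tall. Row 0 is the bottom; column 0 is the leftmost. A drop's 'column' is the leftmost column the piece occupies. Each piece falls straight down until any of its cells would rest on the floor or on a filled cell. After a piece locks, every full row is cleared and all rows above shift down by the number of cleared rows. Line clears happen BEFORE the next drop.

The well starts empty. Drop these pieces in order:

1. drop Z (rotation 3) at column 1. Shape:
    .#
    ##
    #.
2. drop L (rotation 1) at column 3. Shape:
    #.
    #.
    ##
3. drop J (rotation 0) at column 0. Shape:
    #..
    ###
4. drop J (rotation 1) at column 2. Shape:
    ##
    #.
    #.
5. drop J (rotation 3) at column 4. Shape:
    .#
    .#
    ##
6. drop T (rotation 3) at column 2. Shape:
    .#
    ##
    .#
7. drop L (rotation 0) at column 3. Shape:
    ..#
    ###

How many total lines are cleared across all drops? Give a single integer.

Answer: 0

Derivation:
Drop 1: Z rot3 at col 1 lands with bottom-row=0; cleared 0 line(s) (total 0); column heights now [0 2 3 0 0 0], max=3
Drop 2: L rot1 at col 3 lands with bottom-row=0; cleared 0 line(s) (total 0); column heights now [0 2 3 3 1 0], max=3
Drop 3: J rot0 at col 0 lands with bottom-row=3; cleared 0 line(s) (total 0); column heights now [5 4 4 3 1 0], max=5
Drop 4: J rot1 at col 2 lands with bottom-row=4; cleared 0 line(s) (total 0); column heights now [5 4 7 7 1 0], max=7
Drop 5: J rot3 at col 4 lands with bottom-row=1; cleared 0 line(s) (total 0); column heights now [5 4 7 7 2 4], max=7
Drop 6: T rot3 at col 2 lands with bottom-row=7; cleared 0 line(s) (total 0); column heights now [5 4 9 10 2 4], max=10
Drop 7: L rot0 at col 3 lands with bottom-row=10; cleared 0 line(s) (total 0); column heights now [5 4 9 11 11 12], max=12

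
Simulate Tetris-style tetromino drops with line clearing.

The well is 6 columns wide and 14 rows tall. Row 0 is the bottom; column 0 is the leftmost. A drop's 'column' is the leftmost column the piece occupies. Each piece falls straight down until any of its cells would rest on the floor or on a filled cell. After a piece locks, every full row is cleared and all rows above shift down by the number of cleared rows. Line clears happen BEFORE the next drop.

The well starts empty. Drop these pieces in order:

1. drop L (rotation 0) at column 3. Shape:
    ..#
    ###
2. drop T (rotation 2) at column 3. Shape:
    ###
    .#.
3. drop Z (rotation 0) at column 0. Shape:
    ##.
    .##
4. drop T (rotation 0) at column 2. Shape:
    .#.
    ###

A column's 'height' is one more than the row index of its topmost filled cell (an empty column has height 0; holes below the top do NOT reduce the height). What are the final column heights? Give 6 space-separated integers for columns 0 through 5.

Drop 1: L rot0 at col 3 lands with bottom-row=0; cleared 0 line(s) (total 0); column heights now [0 0 0 1 1 2], max=2
Drop 2: T rot2 at col 3 lands with bottom-row=1; cleared 0 line(s) (total 0); column heights now [0 0 0 3 3 3], max=3
Drop 3: Z rot0 at col 0 lands with bottom-row=0; cleared 0 line(s) (total 0); column heights now [2 2 1 3 3 3], max=3
Drop 4: T rot0 at col 2 lands with bottom-row=3; cleared 0 line(s) (total 0); column heights now [2 2 4 5 4 3], max=5

Answer: 2 2 4 5 4 3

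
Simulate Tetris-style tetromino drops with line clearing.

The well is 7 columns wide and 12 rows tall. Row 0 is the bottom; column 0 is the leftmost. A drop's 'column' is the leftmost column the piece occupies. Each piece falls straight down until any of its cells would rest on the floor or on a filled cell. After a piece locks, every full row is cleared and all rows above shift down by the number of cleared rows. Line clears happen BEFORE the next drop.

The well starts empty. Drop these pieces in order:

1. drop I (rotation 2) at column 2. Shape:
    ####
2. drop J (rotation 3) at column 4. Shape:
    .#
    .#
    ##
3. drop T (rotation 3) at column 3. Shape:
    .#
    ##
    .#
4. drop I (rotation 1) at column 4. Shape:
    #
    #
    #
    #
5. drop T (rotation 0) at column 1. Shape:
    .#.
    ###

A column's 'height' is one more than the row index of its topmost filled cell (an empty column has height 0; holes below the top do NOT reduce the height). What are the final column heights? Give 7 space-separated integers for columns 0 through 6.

Answer: 0 5 6 5 9 4 0

Derivation:
Drop 1: I rot2 at col 2 lands with bottom-row=0; cleared 0 line(s) (total 0); column heights now [0 0 1 1 1 1 0], max=1
Drop 2: J rot3 at col 4 lands with bottom-row=1; cleared 0 line(s) (total 0); column heights now [0 0 1 1 2 4 0], max=4
Drop 3: T rot3 at col 3 lands with bottom-row=2; cleared 0 line(s) (total 0); column heights now [0 0 1 4 5 4 0], max=5
Drop 4: I rot1 at col 4 lands with bottom-row=5; cleared 0 line(s) (total 0); column heights now [0 0 1 4 9 4 0], max=9
Drop 5: T rot0 at col 1 lands with bottom-row=4; cleared 0 line(s) (total 0); column heights now [0 5 6 5 9 4 0], max=9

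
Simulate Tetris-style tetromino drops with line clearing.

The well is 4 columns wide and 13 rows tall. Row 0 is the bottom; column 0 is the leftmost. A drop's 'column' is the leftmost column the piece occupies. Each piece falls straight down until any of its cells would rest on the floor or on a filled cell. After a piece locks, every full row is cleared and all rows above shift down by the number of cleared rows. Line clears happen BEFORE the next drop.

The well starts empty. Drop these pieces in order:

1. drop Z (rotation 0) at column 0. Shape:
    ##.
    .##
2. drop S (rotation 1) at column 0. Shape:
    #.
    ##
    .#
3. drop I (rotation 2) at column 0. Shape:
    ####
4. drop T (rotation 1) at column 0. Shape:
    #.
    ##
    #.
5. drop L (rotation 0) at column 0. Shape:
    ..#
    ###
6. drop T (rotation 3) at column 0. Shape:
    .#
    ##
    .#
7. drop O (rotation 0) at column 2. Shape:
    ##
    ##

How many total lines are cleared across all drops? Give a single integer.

Drop 1: Z rot0 at col 0 lands with bottom-row=0; cleared 0 line(s) (total 0); column heights now [2 2 1 0], max=2
Drop 2: S rot1 at col 0 lands with bottom-row=2; cleared 0 line(s) (total 0); column heights now [5 4 1 0], max=5
Drop 3: I rot2 at col 0 lands with bottom-row=5; cleared 1 line(s) (total 1); column heights now [5 4 1 0], max=5
Drop 4: T rot1 at col 0 lands with bottom-row=5; cleared 0 line(s) (total 1); column heights now [8 7 1 0], max=8
Drop 5: L rot0 at col 0 lands with bottom-row=8; cleared 0 line(s) (total 1); column heights now [9 9 10 0], max=10
Drop 6: T rot3 at col 0 lands with bottom-row=9; cleared 0 line(s) (total 1); column heights now [11 12 10 0], max=12
Drop 7: O rot0 at col 2 lands with bottom-row=10; cleared 1 line(s) (total 2); column heights now [9 11 11 11], max=11

Answer: 2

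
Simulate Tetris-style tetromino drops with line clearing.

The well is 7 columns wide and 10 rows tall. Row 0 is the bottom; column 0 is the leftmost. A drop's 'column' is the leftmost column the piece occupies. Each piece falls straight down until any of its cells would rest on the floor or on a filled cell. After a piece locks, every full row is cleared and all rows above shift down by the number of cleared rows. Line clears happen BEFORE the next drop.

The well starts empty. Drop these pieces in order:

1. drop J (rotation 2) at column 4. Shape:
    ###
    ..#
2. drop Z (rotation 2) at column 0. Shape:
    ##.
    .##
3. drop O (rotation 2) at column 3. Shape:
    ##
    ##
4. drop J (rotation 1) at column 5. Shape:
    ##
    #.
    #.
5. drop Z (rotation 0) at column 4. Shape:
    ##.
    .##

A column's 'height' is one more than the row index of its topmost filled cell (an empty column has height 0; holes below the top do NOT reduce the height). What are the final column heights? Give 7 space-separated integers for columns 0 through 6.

Answer: 2 2 1 4 7 7 6

Derivation:
Drop 1: J rot2 at col 4 lands with bottom-row=0; cleared 0 line(s) (total 0); column heights now [0 0 0 0 2 2 2], max=2
Drop 2: Z rot2 at col 0 lands with bottom-row=0; cleared 0 line(s) (total 0); column heights now [2 2 1 0 2 2 2], max=2
Drop 3: O rot2 at col 3 lands with bottom-row=2; cleared 0 line(s) (total 0); column heights now [2 2 1 4 4 2 2], max=4
Drop 4: J rot1 at col 5 lands with bottom-row=2; cleared 0 line(s) (total 0); column heights now [2 2 1 4 4 5 5], max=5
Drop 5: Z rot0 at col 4 lands with bottom-row=5; cleared 0 line(s) (total 0); column heights now [2 2 1 4 7 7 6], max=7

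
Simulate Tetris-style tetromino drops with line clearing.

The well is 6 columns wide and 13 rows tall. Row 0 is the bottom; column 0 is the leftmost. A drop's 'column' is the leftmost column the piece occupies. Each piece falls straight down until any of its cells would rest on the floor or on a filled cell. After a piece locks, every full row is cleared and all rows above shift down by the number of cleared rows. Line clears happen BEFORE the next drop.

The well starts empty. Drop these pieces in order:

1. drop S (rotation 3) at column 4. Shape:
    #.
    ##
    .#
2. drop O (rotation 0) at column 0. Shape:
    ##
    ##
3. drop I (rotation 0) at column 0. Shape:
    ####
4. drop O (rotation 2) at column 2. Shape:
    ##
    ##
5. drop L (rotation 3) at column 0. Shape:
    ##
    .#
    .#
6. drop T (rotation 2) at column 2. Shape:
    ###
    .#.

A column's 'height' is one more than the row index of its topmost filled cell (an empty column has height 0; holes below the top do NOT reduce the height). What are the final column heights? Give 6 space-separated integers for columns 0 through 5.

Drop 1: S rot3 at col 4 lands with bottom-row=0; cleared 0 line(s) (total 0); column heights now [0 0 0 0 3 2], max=3
Drop 2: O rot0 at col 0 lands with bottom-row=0; cleared 0 line(s) (total 0); column heights now [2 2 0 0 3 2], max=3
Drop 3: I rot0 at col 0 lands with bottom-row=2; cleared 0 line(s) (total 0); column heights now [3 3 3 3 3 2], max=3
Drop 4: O rot2 at col 2 lands with bottom-row=3; cleared 0 line(s) (total 0); column heights now [3 3 5 5 3 2], max=5
Drop 5: L rot3 at col 0 lands with bottom-row=3; cleared 0 line(s) (total 0); column heights now [6 6 5 5 3 2], max=6
Drop 6: T rot2 at col 2 lands with bottom-row=5; cleared 0 line(s) (total 0); column heights now [6 6 7 7 7 2], max=7

Answer: 6 6 7 7 7 2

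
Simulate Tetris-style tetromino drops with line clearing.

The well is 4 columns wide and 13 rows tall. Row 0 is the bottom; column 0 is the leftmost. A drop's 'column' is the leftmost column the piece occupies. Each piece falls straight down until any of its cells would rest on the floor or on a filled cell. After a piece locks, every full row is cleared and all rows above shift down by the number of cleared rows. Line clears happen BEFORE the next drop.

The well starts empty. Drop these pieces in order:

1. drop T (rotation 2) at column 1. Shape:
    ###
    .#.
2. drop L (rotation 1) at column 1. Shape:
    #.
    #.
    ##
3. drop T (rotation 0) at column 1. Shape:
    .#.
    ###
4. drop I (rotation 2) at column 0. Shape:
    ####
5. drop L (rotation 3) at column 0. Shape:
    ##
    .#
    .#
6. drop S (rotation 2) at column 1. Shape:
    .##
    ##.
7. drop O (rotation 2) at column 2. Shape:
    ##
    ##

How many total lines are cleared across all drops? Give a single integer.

Answer: 1

Derivation:
Drop 1: T rot2 at col 1 lands with bottom-row=0; cleared 0 line(s) (total 0); column heights now [0 2 2 2], max=2
Drop 2: L rot1 at col 1 lands with bottom-row=2; cleared 0 line(s) (total 0); column heights now [0 5 3 2], max=5
Drop 3: T rot0 at col 1 lands with bottom-row=5; cleared 0 line(s) (total 0); column heights now [0 6 7 6], max=7
Drop 4: I rot2 at col 0 lands with bottom-row=7; cleared 1 line(s) (total 1); column heights now [0 6 7 6], max=7
Drop 5: L rot3 at col 0 lands with bottom-row=6; cleared 0 line(s) (total 1); column heights now [9 9 7 6], max=9
Drop 6: S rot2 at col 1 lands with bottom-row=9; cleared 0 line(s) (total 1); column heights now [9 10 11 11], max=11
Drop 7: O rot2 at col 2 lands with bottom-row=11; cleared 0 line(s) (total 1); column heights now [9 10 13 13], max=13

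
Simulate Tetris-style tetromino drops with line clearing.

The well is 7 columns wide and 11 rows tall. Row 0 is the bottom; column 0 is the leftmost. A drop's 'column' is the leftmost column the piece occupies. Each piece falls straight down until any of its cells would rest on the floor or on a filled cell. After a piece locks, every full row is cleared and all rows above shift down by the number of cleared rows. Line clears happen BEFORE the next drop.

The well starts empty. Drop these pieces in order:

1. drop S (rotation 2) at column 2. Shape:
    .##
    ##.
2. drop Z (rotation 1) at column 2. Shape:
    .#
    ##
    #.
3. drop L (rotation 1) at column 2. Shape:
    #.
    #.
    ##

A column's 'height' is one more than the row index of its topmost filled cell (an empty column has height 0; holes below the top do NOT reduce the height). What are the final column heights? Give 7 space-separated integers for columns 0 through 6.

Drop 1: S rot2 at col 2 lands with bottom-row=0; cleared 0 line(s) (total 0); column heights now [0 0 1 2 2 0 0], max=2
Drop 2: Z rot1 at col 2 lands with bottom-row=1; cleared 0 line(s) (total 0); column heights now [0 0 3 4 2 0 0], max=4
Drop 3: L rot1 at col 2 lands with bottom-row=4; cleared 0 line(s) (total 0); column heights now [0 0 7 5 2 0 0], max=7

Answer: 0 0 7 5 2 0 0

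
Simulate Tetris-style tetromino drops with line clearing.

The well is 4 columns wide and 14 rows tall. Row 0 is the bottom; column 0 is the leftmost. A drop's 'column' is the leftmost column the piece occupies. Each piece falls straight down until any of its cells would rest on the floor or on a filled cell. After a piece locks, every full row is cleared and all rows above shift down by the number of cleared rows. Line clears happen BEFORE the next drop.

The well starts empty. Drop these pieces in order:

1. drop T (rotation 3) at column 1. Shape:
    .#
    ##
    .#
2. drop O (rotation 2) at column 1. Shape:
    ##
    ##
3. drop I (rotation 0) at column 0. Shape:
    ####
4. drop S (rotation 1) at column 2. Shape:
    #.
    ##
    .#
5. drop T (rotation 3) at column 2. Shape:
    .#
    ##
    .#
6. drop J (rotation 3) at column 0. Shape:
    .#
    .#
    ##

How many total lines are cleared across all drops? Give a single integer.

Drop 1: T rot3 at col 1 lands with bottom-row=0; cleared 0 line(s) (total 0); column heights now [0 2 3 0], max=3
Drop 2: O rot2 at col 1 lands with bottom-row=3; cleared 0 line(s) (total 0); column heights now [0 5 5 0], max=5
Drop 3: I rot0 at col 0 lands with bottom-row=5; cleared 1 line(s) (total 1); column heights now [0 5 5 0], max=5
Drop 4: S rot1 at col 2 lands with bottom-row=4; cleared 0 line(s) (total 1); column heights now [0 5 7 6], max=7
Drop 5: T rot3 at col 2 lands with bottom-row=6; cleared 0 line(s) (total 1); column heights now [0 5 8 9], max=9
Drop 6: J rot3 at col 0 lands with bottom-row=5; cleared 1 line(s) (total 2); column heights now [0 7 7 8], max=8

Answer: 2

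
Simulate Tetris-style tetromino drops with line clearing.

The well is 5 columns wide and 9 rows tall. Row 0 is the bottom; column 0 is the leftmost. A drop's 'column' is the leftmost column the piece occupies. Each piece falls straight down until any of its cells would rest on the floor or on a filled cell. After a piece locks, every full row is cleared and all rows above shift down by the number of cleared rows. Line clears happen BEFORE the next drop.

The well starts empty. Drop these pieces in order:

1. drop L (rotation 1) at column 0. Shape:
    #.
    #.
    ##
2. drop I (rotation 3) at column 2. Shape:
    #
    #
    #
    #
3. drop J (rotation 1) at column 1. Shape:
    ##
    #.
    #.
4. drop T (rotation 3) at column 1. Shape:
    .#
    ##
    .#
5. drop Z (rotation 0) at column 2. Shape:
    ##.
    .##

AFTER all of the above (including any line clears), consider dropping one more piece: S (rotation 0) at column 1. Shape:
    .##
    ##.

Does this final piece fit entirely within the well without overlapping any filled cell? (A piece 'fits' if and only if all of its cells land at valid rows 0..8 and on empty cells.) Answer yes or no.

Drop 1: L rot1 at col 0 lands with bottom-row=0; cleared 0 line(s) (total 0); column heights now [3 1 0 0 0], max=3
Drop 2: I rot3 at col 2 lands with bottom-row=0; cleared 0 line(s) (total 0); column heights now [3 1 4 0 0], max=4
Drop 3: J rot1 at col 1 lands with bottom-row=2; cleared 0 line(s) (total 0); column heights now [3 5 5 0 0], max=5
Drop 4: T rot3 at col 1 lands with bottom-row=5; cleared 0 line(s) (total 0); column heights now [3 7 8 0 0], max=8
Drop 5: Z rot0 at col 2 lands with bottom-row=7; cleared 0 line(s) (total 0); column heights now [3 7 9 9 8], max=9
Test piece S rot0 at col 1 (width 3): heights before test = [3 7 9 9 8]; fits = False

Answer: no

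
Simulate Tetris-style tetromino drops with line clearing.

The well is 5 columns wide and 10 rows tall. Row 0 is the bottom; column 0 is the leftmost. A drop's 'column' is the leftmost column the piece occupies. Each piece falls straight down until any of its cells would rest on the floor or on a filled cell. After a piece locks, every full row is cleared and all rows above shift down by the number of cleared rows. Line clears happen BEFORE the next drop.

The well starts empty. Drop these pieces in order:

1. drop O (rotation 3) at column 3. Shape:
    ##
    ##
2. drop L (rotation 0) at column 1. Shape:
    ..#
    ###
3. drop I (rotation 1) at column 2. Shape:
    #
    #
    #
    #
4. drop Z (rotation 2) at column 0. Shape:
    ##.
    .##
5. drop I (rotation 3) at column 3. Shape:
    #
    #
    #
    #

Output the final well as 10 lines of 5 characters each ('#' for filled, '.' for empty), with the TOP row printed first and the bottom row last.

Drop 1: O rot3 at col 3 lands with bottom-row=0; cleared 0 line(s) (total 0); column heights now [0 0 0 2 2], max=2
Drop 2: L rot0 at col 1 lands with bottom-row=2; cleared 0 line(s) (total 0); column heights now [0 3 3 4 2], max=4
Drop 3: I rot1 at col 2 lands with bottom-row=3; cleared 0 line(s) (total 0); column heights now [0 3 7 4 2], max=7
Drop 4: Z rot2 at col 0 lands with bottom-row=7; cleared 0 line(s) (total 0); column heights now [9 9 8 4 2], max=9
Drop 5: I rot3 at col 3 lands with bottom-row=4; cleared 0 line(s) (total 0); column heights now [9 9 8 8 2], max=9

Answer: .....
##...
.###.
..##.
..##.
..##.
..##.
.###.
...##
...##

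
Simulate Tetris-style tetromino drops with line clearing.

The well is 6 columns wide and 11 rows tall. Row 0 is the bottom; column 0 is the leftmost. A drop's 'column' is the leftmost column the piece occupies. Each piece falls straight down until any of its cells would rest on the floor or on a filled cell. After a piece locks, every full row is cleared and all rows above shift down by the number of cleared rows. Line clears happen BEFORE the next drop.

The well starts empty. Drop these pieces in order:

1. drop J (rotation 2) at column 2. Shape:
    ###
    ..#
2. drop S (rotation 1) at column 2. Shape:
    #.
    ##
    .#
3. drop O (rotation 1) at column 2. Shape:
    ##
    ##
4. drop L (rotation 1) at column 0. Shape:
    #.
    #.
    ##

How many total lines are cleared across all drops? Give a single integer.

Answer: 0

Derivation:
Drop 1: J rot2 at col 2 lands with bottom-row=0; cleared 0 line(s) (total 0); column heights now [0 0 2 2 2 0], max=2
Drop 2: S rot1 at col 2 lands with bottom-row=2; cleared 0 line(s) (total 0); column heights now [0 0 5 4 2 0], max=5
Drop 3: O rot1 at col 2 lands with bottom-row=5; cleared 0 line(s) (total 0); column heights now [0 0 7 7 2 0], max=7
Drop 4: L rot1 at col 0 lands with bottom-row=0; cleared 0 line(s) (total 0); column heights now [3 1 7 7 2 0], max=7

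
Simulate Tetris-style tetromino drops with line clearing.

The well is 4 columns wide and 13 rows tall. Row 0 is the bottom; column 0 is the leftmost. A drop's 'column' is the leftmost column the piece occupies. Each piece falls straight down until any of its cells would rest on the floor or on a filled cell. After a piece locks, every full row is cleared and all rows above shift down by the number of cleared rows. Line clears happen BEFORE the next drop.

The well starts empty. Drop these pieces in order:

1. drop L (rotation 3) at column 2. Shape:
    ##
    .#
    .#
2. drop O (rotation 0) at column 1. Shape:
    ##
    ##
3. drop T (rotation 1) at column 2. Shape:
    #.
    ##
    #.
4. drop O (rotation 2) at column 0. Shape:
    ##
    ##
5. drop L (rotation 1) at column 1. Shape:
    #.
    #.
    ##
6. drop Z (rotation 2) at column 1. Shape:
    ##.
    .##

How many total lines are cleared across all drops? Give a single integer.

Answer: 1

Derivation:
Drop 1: L rot3 at col 2 lands with bottom-row=0; cleared 0 line(s) (total 0); column heights now [0 0 3 3], max=3
Drop 2: O rot0 at col 1 lands with bottom-row=3; cleared 0 line(s) (total 0); column heights now [0 5 5 3], max=5
Drop 3: T rot1 at col 2 lands with bottom-row=5; cleared 0 line(s) (total 0); column heights now [0 5 8 7], max=8
Drop 4: O rot2 at col 0 lands with bottom-row=5; cleared 1 line(s) (total 1); column heights now [6 6 7 3], max=7
Drop 5: L rot1 at col 1 lands with bottom-row=7; cleared 0 line(s) (total 1); column heights now [6 10 8 3], max=10
Drop 6: Z rot2 at col 1 lands with bottom-row=9; cleared 0 line(s) (total 1); column heights now [6 11 11 10], max=11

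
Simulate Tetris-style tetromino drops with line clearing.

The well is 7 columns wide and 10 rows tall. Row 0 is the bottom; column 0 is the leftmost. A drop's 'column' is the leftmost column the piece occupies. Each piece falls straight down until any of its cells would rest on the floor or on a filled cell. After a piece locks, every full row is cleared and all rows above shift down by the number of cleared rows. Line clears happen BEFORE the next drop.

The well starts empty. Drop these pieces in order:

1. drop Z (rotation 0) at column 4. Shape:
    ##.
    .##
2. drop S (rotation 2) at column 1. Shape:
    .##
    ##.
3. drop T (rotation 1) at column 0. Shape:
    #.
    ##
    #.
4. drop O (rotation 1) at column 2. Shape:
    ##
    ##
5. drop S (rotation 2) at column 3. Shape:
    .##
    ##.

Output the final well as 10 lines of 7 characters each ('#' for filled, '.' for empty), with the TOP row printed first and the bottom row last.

Answer: .......
.......
.......
.......
....##.
...##..
..##...
#.##...
######.
###..##

Derivation:
Drop 1: Z rot0 at col 4 lands with bottom-row=0; cleared 0 line(s) (total 0); column heights now [0 0 0 0 2 2 1], max=2
Drop 2: S rot2 at col 1 lands with bottom-row=0; cleared 0 line(s) (total 0); column heights now [0 1 2 2 2 2 1], max=2
Drop 3: T rot1 at col 0 lands with bottom-row=0; cleared 0 line(s) (total 0); column heights now [3 2 2 2 2 2 1], max=3
Drop 4: O rot1 at col 2 lands with bottom-row=2; cleared 0 line(s) (total 0); column heights now [3 2 4 4 2 2 1], max=4
Drop 5: S rot2 at col 3 lands with bottom-row=4; cleared 0 line(s) (total 0); column heights now [3 2 4 5 6 6 1], max=6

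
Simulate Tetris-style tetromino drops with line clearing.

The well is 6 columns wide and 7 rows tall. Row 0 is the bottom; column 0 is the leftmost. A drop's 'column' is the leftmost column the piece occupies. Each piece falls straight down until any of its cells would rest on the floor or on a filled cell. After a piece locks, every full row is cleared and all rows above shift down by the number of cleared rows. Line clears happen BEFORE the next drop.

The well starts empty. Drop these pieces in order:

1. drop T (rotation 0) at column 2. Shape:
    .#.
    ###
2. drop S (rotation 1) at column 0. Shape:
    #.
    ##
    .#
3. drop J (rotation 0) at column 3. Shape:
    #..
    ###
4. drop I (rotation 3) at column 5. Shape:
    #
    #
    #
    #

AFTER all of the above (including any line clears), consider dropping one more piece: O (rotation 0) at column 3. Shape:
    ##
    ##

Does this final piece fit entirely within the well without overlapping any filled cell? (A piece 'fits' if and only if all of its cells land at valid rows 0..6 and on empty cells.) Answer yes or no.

Answer: yes

Derivation:
Drop 1: T rot0 at col 2 lands with bottom-row=0; cleared 0 line(s) (total 0); column heights now [0 0 1 2 1 0], max=2
Drop 2: S rot1 at col 0 lands with bottom-row=0; cleared 0 line(s) (total 0); column heights now [3 2 1 2 1 0], max=3
Drop 3: J rot0 at col 3 lands with bottom-row=2; cleared 0 line(s) (total 0); column heights now [3 2 1 4 3 3], max=4
Drop 4: I rot3 at col 5 lands with bottom-row=3; cleared 0 line(s) (total 0); column heights now [3 2 1 4 3 7], max=7
Test piece O rot0 at col 3 (width 2): heights before test = [3 2 1 4 3 7]; fits = True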